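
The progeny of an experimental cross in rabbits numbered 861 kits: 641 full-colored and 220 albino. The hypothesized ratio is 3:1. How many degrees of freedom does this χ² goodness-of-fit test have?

A goodness-of-fit test with 2 phenotype classes has df = 2 − 1 = 1.

1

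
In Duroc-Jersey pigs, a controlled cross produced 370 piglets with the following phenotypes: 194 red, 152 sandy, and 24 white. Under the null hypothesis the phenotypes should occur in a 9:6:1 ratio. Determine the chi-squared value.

2.257

Expected counts for N = 370 under a 9:6:1 ratio (total parts = 16):
  red: 370 × 9/16 = 208.125
  sandy: 370 × 6/16 = 138.75
  white: 370 × 1/16 = 23.125
χ² = Σ (O − E)² / E
  red: (194 − 208.125)² / 208.125 = 0.9586
  sandy: (152 − 138.75)² / 138.75 = 1.2653
  white: (24 − 23.125)² / 23.125 = 0.0331
χ² = 0.9586 + 1.2653 + 0.0331 = 2.257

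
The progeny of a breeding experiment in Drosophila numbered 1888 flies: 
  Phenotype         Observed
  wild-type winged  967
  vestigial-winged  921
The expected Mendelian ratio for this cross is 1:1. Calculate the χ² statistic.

1.121

Under the 1:1 hypothesis (Σ ratio = 2, N = 1888):
  wild-type winged: 1888 × 1/2 = 944
  vestigial-winged: 1888 × 1/2 = 944
χ² = Σ (O − E)² / E
  wild-type winged: (967 − 944)² / 944 = 0.5604
  vestigial-winged: (921 − 944)² / 944 = 0.5604
χ² = 0.5604 + 0.5604 = 1.1208 ≈ 1.121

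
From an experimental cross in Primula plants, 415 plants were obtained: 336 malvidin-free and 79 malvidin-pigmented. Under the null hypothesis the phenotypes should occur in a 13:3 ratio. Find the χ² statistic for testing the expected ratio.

The 13:3 ratio has 16 parts, so with N = 415 the expected counts are:
  malvidin-free: 415 × 13/16 = 337.1875
  malvidin-pigmented: 415 × 3/16 = 77.8125
χ² = Σ (O − E)² / E
  malvidin-free: (336 − 337.1875)² / 337.1875 = 0.0042
  malvidin-pigmented: (79 − 77.8125)² / 77.8125 = 0.0181
χ² = 0.0042 + 0.0181 = 0.0223 ≈ 0.022

0.022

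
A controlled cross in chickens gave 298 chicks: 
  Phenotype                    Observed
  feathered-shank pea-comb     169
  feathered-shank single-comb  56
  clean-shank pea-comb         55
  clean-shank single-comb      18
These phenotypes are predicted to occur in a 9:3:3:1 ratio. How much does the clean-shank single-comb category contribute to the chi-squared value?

Under the 9:3:3:1 hypothesis (Σ ratio = 16, N = 298):
  feathered-shank pea-comb: 298 × 9/16 = 167.625
  feathered-shank single-comb: 298 × 3/16 = 55.875
  clean-shank pea-comb: 298 × 3/16 = 55.875
  clean-shank single-comb: 298 × 1/16 = 18.625
Contribution of clean-shank single-comb: (18 − 18.625)² / 18.625 = 0.0210

0.021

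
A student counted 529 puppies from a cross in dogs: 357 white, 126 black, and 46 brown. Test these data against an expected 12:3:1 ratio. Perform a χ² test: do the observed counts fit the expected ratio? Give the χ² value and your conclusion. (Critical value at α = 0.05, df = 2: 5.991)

Expected counts for N = 529 under a 12:3:1 ratio (total parts = 16):
  white: 529 × 12/16 = 396.75
  black: 529 × 3/16 = 99.1875
  brown: 529 × 1/16 = 33.0625
χ² = Σ (O − E)² / E
  white: (357 − 396.75)² / 396.75 = 3.9825
  black: (126 − 99.1875)² / 99.1875 = 7.2480
  brown: (46 − 33.0625)² / 33.0625 = 5.0625
χ² = 3.9825 + 7.2480 + 5.0625 = 16.293
Degrees of freedom = 3 − 1 = 2; critical value at α = 0.05 is 5.991.
Since 16.293 > 5.991, we reject the null hypothesis — the data do not fit the 12:3:1 ratio.

16.293; not consistent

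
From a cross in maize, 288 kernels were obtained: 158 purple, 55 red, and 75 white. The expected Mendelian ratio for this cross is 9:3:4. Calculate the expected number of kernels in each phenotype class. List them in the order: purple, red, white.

162, 54, 72

Expected counts for N = 288 under a 9:3:4 ratio (total parts = 16):
  purple: 288 × 9/16 = 162
  red: 288 × 3/16 = 54
  white: 288 × 4/16 = 72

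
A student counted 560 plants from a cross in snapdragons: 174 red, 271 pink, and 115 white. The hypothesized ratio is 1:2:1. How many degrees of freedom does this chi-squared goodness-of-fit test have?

2

A goodness-of-fit test with 3 phenotype classes has df = 3 − 1 = 2.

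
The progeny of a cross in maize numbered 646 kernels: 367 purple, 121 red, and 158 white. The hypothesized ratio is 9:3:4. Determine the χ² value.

0.112

The 9:3:4 ratio has 16 parts, so with N = 646 the expected counts are:
  purple: 646 × 9/16 = 363.375
  red: 646 × 3/16 = 121.125
  white: 646 × 4/16 = 161.5
χ² = Σ (O − E)² / E
  purple: (367 − 363.375)² / 363.375 = 0.0362
  red: (121 − 121.125)² / 121.125 = 0.0001
  white: (158 − 161.5)² / 161.5 = 0.0759
χ² = 0.0362 + 0.0001 + 0.0759 = 0.1122 ≈ 0.112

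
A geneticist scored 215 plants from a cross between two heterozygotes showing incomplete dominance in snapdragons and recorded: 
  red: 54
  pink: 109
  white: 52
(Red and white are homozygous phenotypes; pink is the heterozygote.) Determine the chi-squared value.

0.079

With incomplete dominance, a heterozygote × heterozygote cross gives a 1:2:1 phenotypic ratio.
Expected counts for N = 215 under a 1:2:1 ratio (total parts = 4):
  red: 215 × 1/4 = 53.75
  pink: 215 × 2/4 = 107.5
  white: 215 × 1/4 = 53.75
χ² = Σ (O − E)² / E
  red: (54 − 53.75)² / 53.75 = 0.0012
  pink: (109 − 107.5)² / 107.5 = 0.0209
  white: (52 − 53.75)² / 53.75 = 0.0570
χ² = 0.0012 + 0.0209 + 0.0570 = 0.0791 ≈ 0.079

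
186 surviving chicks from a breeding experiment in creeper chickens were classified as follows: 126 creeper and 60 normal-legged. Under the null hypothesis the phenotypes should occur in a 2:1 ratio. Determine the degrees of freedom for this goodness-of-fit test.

A goodness-of-fit test with 2 phenotype classes has df = 2 − 1 = 1.

1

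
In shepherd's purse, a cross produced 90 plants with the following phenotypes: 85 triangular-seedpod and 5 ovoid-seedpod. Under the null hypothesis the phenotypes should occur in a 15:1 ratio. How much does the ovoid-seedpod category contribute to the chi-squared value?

Expected counts for N = 90 under a 15:1 ratio (total parts = 16):
  triangular-seedpod: 90 × 15/16 = 84.375
  ovoid-seedpod: 90 × 1/16 = 5.625
Contribution of ovoid-seedpod: (5 − 5.625)² / 5.625 = 0.0694

0.069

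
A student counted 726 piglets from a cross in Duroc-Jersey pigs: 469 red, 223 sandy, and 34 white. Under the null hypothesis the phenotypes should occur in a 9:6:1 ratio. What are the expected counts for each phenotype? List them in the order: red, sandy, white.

Total ratio parts = 16. Expected numbers out of 726:
  red: 726 × 9/16 = 408.375
  sandy: 726 × 6/16 = 272.25
  white: 726 × 1/16 = 45.375

408.375, 272.25, 45.375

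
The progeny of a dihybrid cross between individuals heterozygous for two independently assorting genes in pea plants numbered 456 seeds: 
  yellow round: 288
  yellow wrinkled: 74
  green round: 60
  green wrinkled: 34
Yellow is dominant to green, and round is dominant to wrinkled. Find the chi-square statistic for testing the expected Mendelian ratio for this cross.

A dihybrid F₂ with independent assortment and complete dominance at both loci gives a 9:3:3:1 phenotypic ratio.
Expected counts for N = 456 under a 9:3:3:1 ratio (total parts = 16):
  yellow round: 456 × 9/16 = 256.5
  yellow wrinkled: 456 × 3/16 = 85.5
  green round: 456 × 3/16 = 85.5
  green wrinkled: 456 × 1/16 = 28.5
χ² = Σ (O − E)² / E
  yellow round: (288 − 256.5)² / 256.5 = 3.8684
  yellow wrinkled: (74 − 85.5)² / 85.5 = 1.5468
  green round: (60 − 85.5)² / 85.5 = 7.6053
  green wrinkled: (34 − 28.5)² / 28.5 = 1.0614
χ² = 3.8684 + 1.5468 + 7.6053 + 1.0614 = 14.0819 ≈ 14.082

14.082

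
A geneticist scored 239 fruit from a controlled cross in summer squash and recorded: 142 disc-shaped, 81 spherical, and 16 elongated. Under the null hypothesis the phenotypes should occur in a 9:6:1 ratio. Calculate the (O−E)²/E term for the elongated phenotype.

The 9:6:1 ratio has 16 parts, so with N = 239 the expected counts are:
  disc-shaped: 239 × 9/16 = 134.4375
  spherical: 239 × 6/16 = 89.625
  elongated: 239 × 1/16 = 14.9375
Contribution of elongated: (16 − 14.9375)² / 14.9375 = 0.0756

0.076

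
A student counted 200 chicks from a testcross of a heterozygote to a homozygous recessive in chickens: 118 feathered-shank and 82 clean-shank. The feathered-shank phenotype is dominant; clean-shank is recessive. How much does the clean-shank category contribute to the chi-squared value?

3.240

A testcross of a heterozygote (Aa × aa) gives a 1:1 phenotypic ratio.
The 1:1 ratio has 2 parts, so with N = 200 the expected counts are:
  feathered-shank: 200 × 1/2 = 100
  clean-shank: 200 × 1/2 = 100
Contribution of clean-shank: (82 − 100)² / 100 = 3.2400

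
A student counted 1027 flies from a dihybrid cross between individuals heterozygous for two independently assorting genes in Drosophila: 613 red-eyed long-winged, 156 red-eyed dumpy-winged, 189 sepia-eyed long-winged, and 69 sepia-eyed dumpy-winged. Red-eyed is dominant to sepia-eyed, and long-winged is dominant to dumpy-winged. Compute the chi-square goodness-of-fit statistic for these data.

9.528

A dihybrid F₂ with independent assortment and complete dominance at both loci gives a 9:3:3:1 phenotypic ratio.
Under the 9:3:3:1 hypothesis (Σ ratio = 16, N = 1027):
  red-eyed long-winged: 1027 × 9/16 = 577.6875
  red-eyed dumpy-winged: 1027 × 3/16 = 192.5625
  sepia-eyed long-winged: 1027 × 3/16 = 192.5625
  sepia-eyed dumpy-winged: 1027 × 1/16 = 64.1875
χ² = Σ (O − E)² / E
  red-eyed long-winged: (613 − 577.6875)² / 577.6875 = 2.1586
  red-eyed dumpy-winged: (156 − 192.5625)² / 192.5625 = 6.9422
  sepia-eyed long-winged: (189 − 192.5625)² / 192.5625 = 0.0659
  sepia-eyed dumpy-winged: (69 − 64.1875)² / 64.1875 = 0.3608
χ² = 2.1586 + 6.9422 + 0.0659 + 0.3608 = 9.5275 ≈ 9.528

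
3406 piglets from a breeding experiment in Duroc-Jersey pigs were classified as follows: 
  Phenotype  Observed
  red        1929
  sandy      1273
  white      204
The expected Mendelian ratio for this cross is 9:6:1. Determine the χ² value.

The 9:6:1 ratio has 16 parts, so with N = 3406 the expected counts are:
  red: 3406 × 9/16 = 1915.875
  sandy: 3406 × 6/16 = 1277.25
  white: 3406 × 1/16 = 212.875
χ² = Σ (O − E)² / E
  red: (1929 − 1915.875)² / 1915.875 = 0.0899
  sandy: (1273 − 1277.25)² / 1277.25 = 0.0141
  white: (204 − 212.875)² / 212.875 = 0.3700
χ² = 0.0899 + 0.0141 + 0.3700 = 0.474

0.474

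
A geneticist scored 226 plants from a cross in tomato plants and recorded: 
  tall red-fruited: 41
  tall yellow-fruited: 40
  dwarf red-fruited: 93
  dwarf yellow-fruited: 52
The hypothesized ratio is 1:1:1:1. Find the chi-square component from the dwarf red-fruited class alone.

Expected counts for N = 226 under a 1:1:1:1 ratio (total parts = 4):
  tall red-fruited: 226 × 1/4 = 56.5
  tall yellow-fruited: 226 × 1/4 = 56.5
  dwarf red-fruited: 226 × 1/4 = 56.5
  dwarf yellow-fruited: 226 × 1/4 = 56.5
Contribution of dwarf red-fruited: (93 − 56.5)² / 56.5 = 23.5796

23.580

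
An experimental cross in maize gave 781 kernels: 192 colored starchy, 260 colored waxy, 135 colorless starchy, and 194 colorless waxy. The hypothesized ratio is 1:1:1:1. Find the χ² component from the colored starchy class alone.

0.054

Under the 1:1:1:1 hypothesis (Σ ratio = 4, N = 781):
  colored starchy: 781 × 1/4 = 195.25
  colored waxy: 781 × 1/4 = 195.25
  colorless starchy: 781 × 1/4 = 195.25
  colorless waxy: 781 × 1/4 = 195.25
Contribution of colored starchy: (192 − 195.25)² / 195.25 = 0.0541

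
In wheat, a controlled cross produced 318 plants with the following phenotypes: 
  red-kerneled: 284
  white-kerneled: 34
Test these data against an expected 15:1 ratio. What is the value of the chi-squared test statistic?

10.708

The 15:1 ratio has 16 parts, so with N = 318 the expected counts are:
  red-kerneled: 318 × 15/16 = 298.125
  white-kerneled: 318 × 1/16 = 19.875
χ² = Σ (O − E)² / E
  red-kerneled: (284 − 298.125)² / 298.125 = 0.6692
  white-kerneled: (34 − 19.875)² / 19.875 = 10.0385
χ² = 0.6692 + 10.0385 = 10.7077 ≈ 10.708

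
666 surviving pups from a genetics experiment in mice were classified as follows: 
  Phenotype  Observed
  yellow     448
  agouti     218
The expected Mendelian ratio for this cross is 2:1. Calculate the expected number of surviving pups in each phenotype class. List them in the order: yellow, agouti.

Total ratio parts = 3. Expected numbers out of 666:
  yellow: 666 × 2/3 = 444
  agouti: 666 × 1/3 = 222

444, 222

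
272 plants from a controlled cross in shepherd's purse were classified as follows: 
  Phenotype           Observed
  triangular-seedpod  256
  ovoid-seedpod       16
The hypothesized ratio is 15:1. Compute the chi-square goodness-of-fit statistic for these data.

Under the 15:1 hypothesis (Σ ratio = 16, N = 272):
  triangular-seedpod: 272 × 15/16 = 255
  ovoid-seedpod: 272 × 1/16 = 17
χ² = Σ (O − E)² / E
  triangular-seedpod: (256 − 255)² / 255 = 0.0039
  ovoid-seedpod: (16 − 17)² / 17 = 0.0588
χ² = 0.0039 + 0.0588 = 0.0627 ≈ 0.063

0.063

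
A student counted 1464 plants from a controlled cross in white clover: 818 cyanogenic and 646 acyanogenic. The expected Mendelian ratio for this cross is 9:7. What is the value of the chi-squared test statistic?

0.084

Total ratio parts = 16. Expected numbers out of 1464:
  cyanogenic: 1464 × 9/16 = 823.5
  acyanogenic: 1464 × 7/16 = 640.5
χ² = Σ (O − E)² / E
  cyanogenic: (818 − 823.5)² / 823.5 = 0.0367
  acyanogenic: (646 − 640.5)² / 640.5 = 0.0472
χ² = 0.0367 + 0.0472 = 0.0839 ≈ 0.084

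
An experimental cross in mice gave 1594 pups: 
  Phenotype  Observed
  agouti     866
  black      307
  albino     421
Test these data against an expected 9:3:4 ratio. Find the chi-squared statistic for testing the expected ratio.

The 9:3:4 ratio has 16 parts, so with N = 1594 the expected counts are:
  agouti: 1594 × 9/16 = 896.625
  black: 1594 × 3/16 = 298.875
  albino: 1594 × 4/16 = 398.5
χ² = Σ (O − E)² / E
  agouti: (866 − 896.625)² / 896.625 = 1.0460
  black: (307 − 298.875)² / 298.875 = 0.2209
  albino: (421 − 398.5)² / 398.5 = 1.2704
χ² = 1.0460 + 0.2209 + 1.2704 = 2.5373 ≈ 2.537

2.537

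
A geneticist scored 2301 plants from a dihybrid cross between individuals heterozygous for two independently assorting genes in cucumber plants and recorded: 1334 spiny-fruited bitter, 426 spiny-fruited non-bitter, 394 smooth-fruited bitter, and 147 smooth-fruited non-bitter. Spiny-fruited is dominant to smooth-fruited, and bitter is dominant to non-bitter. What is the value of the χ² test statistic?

4.605

A dihybrid F₂ with independent assortment and complete dominance at both loci gives a 9:3:3:1 phenotypic ratio.
Expected counts for N = 2301 under a 9:3:3:1 ratio (total parts = 16):
  spiny-fruited bitter: 2301 × 9/16 = 1294.3125
  spiny-fruited non-bitter: 2301 × 3/16 = 431.4375
  smooth-fruited bitter: 2301 × 3/16 = 431.4375
  smooth-fruited non-bitter: 2301 × 1/16 = 143.8125
χ² = Σ (O − E)² / E
  spiny-fruited bitter: (1334 − 1294.3125)² / 1294.3125 = 1.2169
  spiny-fruited non-bitter: (426 − 431.4375)² / 431.4375 = 0.0685
  smooth-fruited bitter: (394 − 431.4375)² / 431.4375 = 3.2486
  smooth-fruited non-bitter: (147 − 143.8125)² / 143.8125 = 0.0706
χ² = 1.2169 + 0.0685 + 3.2486 + 0.0706 = 4.6046 ≈ 4.605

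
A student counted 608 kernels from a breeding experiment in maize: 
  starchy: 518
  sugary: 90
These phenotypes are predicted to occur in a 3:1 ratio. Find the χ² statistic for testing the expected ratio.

33.719

The 3:1 ratio has 4 parts, so with N = 608 the expected counts are:
  starchy: 608 × 3/4 = 456
  sugary: 608 × 1/4 = 152
χ² = Σ (O − E)² / E
  starchy: (518 − 456)² / 456 = 8.4298
  sugary: (90 − 152)² / 152 = 25.2895
χ² = 8.4298 + 25.2895 = 33.7193 ≈ 33.719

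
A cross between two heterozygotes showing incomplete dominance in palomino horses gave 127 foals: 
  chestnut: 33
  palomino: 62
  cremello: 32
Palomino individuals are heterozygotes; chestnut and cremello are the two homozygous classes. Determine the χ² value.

With incomplete dominance, a heterozygote × heterozygote cross gives a 1:2:1 phenotypic ratio.
Total ratio parts = 4. Expected numbers out of 127:
  chestnut: 127 × 1/4 = 31.75
  palomino: 127 × 2/4 = 63.5
  cremello: 127 × 1/4 = 31.75
χ² = Σ (O − E)² / E
  chestnut: (33 − 31.75)² / 31.75 = 0.0492
  palomino: (62 − 63.5)² / 63.5 = 0.0354
  cremello: (32 − 31.75)² / 31.75 = 0.0020
χ² = 0.0492 + 0.0354 + 0.0020 = 0.0866 ≈ 0.087

0.087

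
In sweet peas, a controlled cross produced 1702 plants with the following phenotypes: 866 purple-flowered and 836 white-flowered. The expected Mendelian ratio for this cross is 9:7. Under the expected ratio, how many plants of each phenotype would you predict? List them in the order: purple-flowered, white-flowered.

957.375, 744.625

The 9:7 ratio has 16 parts, so with N = 1702 the expected counts are:
  purple-flowered: 1702 × 9/16 = 957.375
  white-flowered: 1702 × 7/16 = 744.625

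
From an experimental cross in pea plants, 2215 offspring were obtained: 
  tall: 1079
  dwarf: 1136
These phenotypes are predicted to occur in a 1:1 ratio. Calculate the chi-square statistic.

The 1:1 ratio has 2 parts, so with N = 2215 the expected counts are:
  tall: 2215 × 1/2 = 1107.5
  dwarf: 2215 × 1/2 = 1107.5
χ² = Σ (O − E)² / E
  tall: (1079 − 1107.5)² / 1107.5 = 0.7334
  dwarf: (1136 − 1107.5)² / 1107.5 = 0.7334
χ² = 0.7334 + 0.7334 = 1.4668 ≈ 1.467

1.467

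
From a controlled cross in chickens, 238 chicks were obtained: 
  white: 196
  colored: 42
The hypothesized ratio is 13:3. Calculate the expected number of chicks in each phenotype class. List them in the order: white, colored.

193.375, 44.625

Total ratio parts = 16. Expected numbers out of 238:
  white: 238 × 13/16 = 193.375
  colored: 238 × 3/16 = 44.625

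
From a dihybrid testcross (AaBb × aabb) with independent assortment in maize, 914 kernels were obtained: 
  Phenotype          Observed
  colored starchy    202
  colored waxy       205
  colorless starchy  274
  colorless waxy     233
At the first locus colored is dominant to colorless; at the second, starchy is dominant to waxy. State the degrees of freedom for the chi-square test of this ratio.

A dihybrid testcross with independent assortment gives a 1:1:1:1 ratio.
A goodness-of-fit test with 4 phenotype classes has df = 4 − 1 = 3.

3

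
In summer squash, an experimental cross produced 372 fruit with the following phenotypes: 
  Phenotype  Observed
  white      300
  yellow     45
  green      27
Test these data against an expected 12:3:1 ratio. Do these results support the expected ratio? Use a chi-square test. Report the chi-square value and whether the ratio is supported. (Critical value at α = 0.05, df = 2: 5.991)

Under the 12:3:1 hypothesis (Σ ratio = 16, N = 372):
  white: 372 × 12/16 = 279
  yellow: 372 × 3/16 = 69.75
  green: 372 × 1/16 = 23.25
χ² = Σ (O − E)² / E
  white: (300 − 279)² / 279 = 1.5806
  yellow: (45 − 69.75)² / 69.75 = 8.7823
  green: (27 − 23.25)² / 23.25 = 0.6048
χ² = 1.5806 + 8.7823 + 0.6048 = 10.9677 ≈ 10.968
Degrees of freedom = 3 − 1 = 2; critical value at α = 0.05 is 5.991.
Since 10.968 > 5.991, we reject the null hypothesis — the data do not fit the 12:3:1 ratio.

10.968; not consistent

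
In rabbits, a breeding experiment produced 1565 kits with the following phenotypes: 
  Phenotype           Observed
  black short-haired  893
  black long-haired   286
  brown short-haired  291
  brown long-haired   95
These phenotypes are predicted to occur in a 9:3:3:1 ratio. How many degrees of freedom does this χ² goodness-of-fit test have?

3

A goodness-of-fit test with 4 phenotype classes has df = 4 − 1 = 3.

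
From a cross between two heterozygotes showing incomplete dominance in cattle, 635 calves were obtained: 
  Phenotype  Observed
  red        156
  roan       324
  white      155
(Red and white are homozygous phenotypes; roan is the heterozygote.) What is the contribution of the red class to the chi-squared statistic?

0.048

With incomplete dominance, a heterozygote × heterozygote cross gives a 1:2:1 phenotypic ratio.
Expected counts for N = 635 under a 1:2:1 ratio (total parts = 4):
  red: 635 × 1/4 = 158.75
  roan: 635 × 2/4 = 317.5
  white: 635 × 1/4 = 158.75
Contribution of red: (156 − 158.75)² / 158.75 = 0.0476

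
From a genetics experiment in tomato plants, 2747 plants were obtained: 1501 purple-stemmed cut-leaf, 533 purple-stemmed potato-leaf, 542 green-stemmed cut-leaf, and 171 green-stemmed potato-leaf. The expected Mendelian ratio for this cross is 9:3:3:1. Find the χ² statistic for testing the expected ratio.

Under the 9:3:3:1 hypothesis (Σ ratio = 16, N = 2747):
  purple-stemmed cut-leaf: 2747 × 9/16 = 1545.1875
  purple-stemmed potato-leaf: 2747 × 3/16 = 515.0625
  green-stemmed cut-leaf: 2747 × 3/16 = 515.0625
  green-stemmed potato-leaf: 2747 × 1/16 = 171.6875
χ² = Σ (O − E)² / E
  purple-stemmed cut-leaf: (1501 − 1545.1875)² / 1545.1875 = 1.2636
  purple-stemmed potato-leaf: (533 − 515.0625)² / 515.0625 = 0.6247
  green-stemmed cut-leaf: (542 − 515.0625)² / 515.0625 = 1.4088
  green-stemmed potato-leaf: (171 − 171.6875)² / 171.6875 = 0.0028
χ² = 1.2636 + 0.6247 + 1.4088 + 0.0028 = 3.2999 ≈ 3.300

3.300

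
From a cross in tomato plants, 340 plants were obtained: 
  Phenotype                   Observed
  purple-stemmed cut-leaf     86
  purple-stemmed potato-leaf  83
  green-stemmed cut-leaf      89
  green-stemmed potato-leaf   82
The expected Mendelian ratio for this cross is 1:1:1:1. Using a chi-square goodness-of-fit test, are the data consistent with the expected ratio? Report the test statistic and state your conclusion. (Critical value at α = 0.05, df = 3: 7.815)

Total ratio parts = 4. Expected numbers out of 340:
  purple-stemmed cut-leaf: 340 × 1/4 = 85
  purple-stemmed potato-leaf: 340 × 1/4 = 85
  green-stemmed cut-leaf: 340 × 1/4 = 85
  green-stemmed potato-leaf: 340 × 1/4 = 85
χ² = Σ (O − E)² / E
  purple-stemmed cut-leaf: (86 − 85)² / 85 = 0.0118
  purple-stemmed potato-leaf: (83 − 85)² / 85 = 0.0471
  green-stemmed cut-leaf: (89 − 85)² / 85 = 0.1882
  green-stemmed potato-leaf: (82 − 85)² / 85 = 0.1059
χ² = 0.0118 + 0.0471 + 0.1882 + 0.1059 = 0.353
Degrees of freedom = 4 − 1 = 3; critical value at α = 0.05 is 7.815.
Since 0.353 < 7.815, we fail to reject the null hypothesis — the data are consistent with the 1:1:1:1 ratio.

0.353; consistent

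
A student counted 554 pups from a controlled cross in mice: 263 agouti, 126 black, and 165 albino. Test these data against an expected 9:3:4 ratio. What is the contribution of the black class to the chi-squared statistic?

Expected counts for N = 554 under a 9:3:4 ratio (total parts = 16):
  agouti: 554 × 9/16 = 311.625
  black: 554 × 3/16 = 103.875
  albino: 554 × 4/16 = 138.5
Contribution of black: (126 − 103.875)² / 103.875 = 4.7125

4.713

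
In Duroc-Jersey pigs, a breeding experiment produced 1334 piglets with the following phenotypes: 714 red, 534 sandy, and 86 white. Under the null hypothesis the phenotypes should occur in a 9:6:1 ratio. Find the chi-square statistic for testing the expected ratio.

4.123

Total ratio parts = 16. Expected numbers out of 1334:
  red: 1334 × 9/16 = 750.375
  sandy: 1334 × 6/16 = 500.25
  white: 1334 × 1/16 = 83.375
χ² = Σ (O − E)² / E
  red: (714 − 750.375)² / 750.375 = 1.7633
  sandy: (534 − 500.25)² / 500.25 = 2.2770
  white: (86 − 83.375)² / 83.375 = 0.0826
χ² = 1.7633 + 2.2770 + 0.0826 = 4.1229 ≈ 4.123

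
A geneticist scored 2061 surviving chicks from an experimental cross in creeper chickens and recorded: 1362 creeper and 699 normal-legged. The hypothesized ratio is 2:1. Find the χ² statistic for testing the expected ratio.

Total ratio parts = 3. Expected numbers out of 2061:
  creeper: 2061 × 2/3 = 1374
  normal-legged: 2061 × 1/3 = 687
χ² = Σ (O − E)² / E
  creeper: (1362 − 1374)² / 1374 = 0.1048
  normal-legged: (699 − 687)² / 687 = 0.2096
χ² = 0.1048 + 0.2096 = 0.3144 ≈ 0.314

0.314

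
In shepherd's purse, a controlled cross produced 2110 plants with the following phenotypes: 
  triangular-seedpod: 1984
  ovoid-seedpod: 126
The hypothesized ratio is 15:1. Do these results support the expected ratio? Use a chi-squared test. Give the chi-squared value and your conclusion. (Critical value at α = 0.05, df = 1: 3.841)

Total ratio parts = 16. Expected numbers out of 2110:
  triangular-seedpod: 2110 × 15/16 = 1978.125
  ovoid-seedpod: 2110 × 1/16 = 131.875
χ² = Σ (O − E)² / E
  triangular-seedpod: (1984 − 1978.125)² / 1978.125 = 0.0174
  ovoid-seedpod: (126 − 131.875)² / 131.875 = 0.2617
χ² = 0.0174 + 0.2617 = 0.2791 ≈ 0.279
Degrees of freedom = 2 − 1 = 1; critical value at α = 0.05 is 3.841.
Since 0.279 < 3.841, we fail to reject the null hypothesis — the data are consistent with the 15:1 ratio.

0.279; consistent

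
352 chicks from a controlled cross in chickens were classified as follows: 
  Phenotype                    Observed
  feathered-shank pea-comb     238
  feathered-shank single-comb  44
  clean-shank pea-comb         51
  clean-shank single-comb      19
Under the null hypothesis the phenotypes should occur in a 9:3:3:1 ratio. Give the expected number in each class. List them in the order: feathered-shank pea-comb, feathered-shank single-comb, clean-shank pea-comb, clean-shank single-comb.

Under the 9:3:3:1 hypothesis (Σ ratio = 16, N = 352):
  feathered-shank pea-comb: 352 × 9/16 = 198
  feathered-shank single-comb: 352 × 3/16 = 66
  clean-shank pea-comb: 352 × 3/16 = 66
  clean-shank single-comb: 352 × 1/16 = 22

198, 66, 66, 22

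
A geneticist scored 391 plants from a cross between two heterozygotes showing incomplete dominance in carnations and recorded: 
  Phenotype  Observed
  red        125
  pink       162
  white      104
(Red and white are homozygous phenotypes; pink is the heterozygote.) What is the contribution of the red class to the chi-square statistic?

With incomplete dominance, a heterozygote × heterozygote cross gives a 1:2:1 phenotypic ratio.
Under the 1:2:1 hypothesis (Σ ratio = 4, N = 391):
  red: 391 × 1/4 = 97.75
  pink: 391 × 2/4 = 195.5
  white: 391 × 1/4 = 97.75
Contribution of red: (125 − 97.75)² / 97.75 = 7.5965

7.597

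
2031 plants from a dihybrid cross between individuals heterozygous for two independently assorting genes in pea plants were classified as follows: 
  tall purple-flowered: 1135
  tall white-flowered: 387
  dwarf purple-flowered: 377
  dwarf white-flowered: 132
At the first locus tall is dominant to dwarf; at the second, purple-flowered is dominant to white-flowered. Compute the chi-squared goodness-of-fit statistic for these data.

A dihybrid F₂ with independent assortment and complete dominance at both loci gives a 9:3:3:1 phenotypic ratio.
The 9:3:3:1 ratio has 16 parts, so with N = 2031 the expected counts are:
  tall purple-flowered: 2031 × 9/16 = 1142.4375
  tall white-flowered: 2031 × 3/16 = 380.8125
  dwarf purple-flowered: 2031 × 3/16 = 380.8125
  dwarf white-flowered: 2031 × 1/16 = 126.9375
χ² = Σ (O − E)² / E
  tall purple-flowered: (1135 − 1142.4375)² / 1142.4375 = 0.0484
  tall white-flowered: (387 − 380.8125)² / 380.8125 = 0.1005
  dwarf purple-flowered: (377 − 380.8125)² / 380.8125 = 0.0382
  dwarf white-flowered: (132 − 126.9375)² / 126.9375 = 0.2019
χ² = 0.0484 + 0.1005 + 0.0382 + 0.2019 = 0.389

0.389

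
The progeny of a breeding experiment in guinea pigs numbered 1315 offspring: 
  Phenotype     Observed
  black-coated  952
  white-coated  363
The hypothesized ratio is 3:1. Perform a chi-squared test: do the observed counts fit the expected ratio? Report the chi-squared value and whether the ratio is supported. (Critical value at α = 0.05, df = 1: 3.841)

Total ratio parts = 4. Expected numbers out of 1315:
  black-coated: 1315 × 3/4 = 986.25
  white-coated: 1315 × 1/4 = 328.75
χ² = Σ (O − E)² / E
  black-coated: (952 − 986.25)² / 986.25 = 1.1894
  white-coated: (363 − 328.75)² / 328.75 = 3.5683
χ² = 1.1894 + 3.5683 = 4.7577 ≈ 4.758
Degrees of freedom = 2 − 1 = 1; critical value at α = 0.05 is 3.841.
Since 4.758 > 3.841, we reject the null hypothesis — the data do not fit the 3:1 ratio.

4.758; not consistent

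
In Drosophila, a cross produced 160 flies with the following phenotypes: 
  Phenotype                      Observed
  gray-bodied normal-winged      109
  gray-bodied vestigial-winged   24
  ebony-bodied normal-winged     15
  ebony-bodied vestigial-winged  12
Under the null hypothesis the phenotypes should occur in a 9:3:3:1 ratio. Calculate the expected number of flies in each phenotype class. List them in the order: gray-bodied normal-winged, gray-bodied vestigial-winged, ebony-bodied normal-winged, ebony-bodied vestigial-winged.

90, 30, 30, 10

Total ratio parts = 16. Expected numbers out of 160:
  gray-bodied normal-winged: 160 × 9/16 = 90
  gray-bodied vestigial-winged: 160 × 3/16 = 30
  ebony-bodied normal-winged: 160 × 3/16 = 30
  ebony-bodied vestigial-winged: 160 × 1/16 = 10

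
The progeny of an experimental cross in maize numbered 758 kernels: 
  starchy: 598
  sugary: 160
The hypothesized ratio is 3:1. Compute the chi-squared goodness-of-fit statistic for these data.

6.123

The 3:1 ratio has 4 parts, so with N = 758 the expected counts are:
  starchy: 758 × 3/4 = 568.5
  sugary: 758 × 1/4 = 189.5
χ² = Σ (O − E)² / E
  starchy: (598 − 568.5)² / 568.5 = 1.5308
  sugary: (160 − 189.5)² / 189.5 = 4.5923
χ² = 1.5308 + 4.5923 = 6.1231 ≈ 6.123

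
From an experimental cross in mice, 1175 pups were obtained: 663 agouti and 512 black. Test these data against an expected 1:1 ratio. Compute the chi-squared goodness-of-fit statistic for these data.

19.405

Under the 1:1 hypothesis (Σ ratio = 2, N = 1175):
  agouti: 1175 × 1/2 = 587.5
  black: 1175 × 1/2 = 587.5
χ² = Σ (O − E)² / E
  agouti: (663 − 587.5)² / 587.5 = 9.7026
  black: (512 − 587.5)² / 587.5 = 9.7026
χ² = 9.7026 + 9.7026 = 19.4052 ≈ 19.405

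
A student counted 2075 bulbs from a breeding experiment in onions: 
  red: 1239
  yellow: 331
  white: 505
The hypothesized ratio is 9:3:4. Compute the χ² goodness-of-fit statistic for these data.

13.448

Total ratio parts = 16. Expected numbers out of 2075:
  red: 2075 × 9/16 = 1167.1875
  yellow: 2075 × 3/16 = 389.0625
  white: 2075 × 4/16 = 518.75
χ² = Σ (O − E)² / E
  red: (1239 − 1167.1875)² / 1167.1875 = 4.4183
  yellow: (331 − 389.0625)² / 389.0625 = 8.6651
  white: (505 − 518.75)² / 518.75 = 0.3645
χ² = 4.4183 + 8.6651 + 0.3645 = 13.4479 ≈ 13.448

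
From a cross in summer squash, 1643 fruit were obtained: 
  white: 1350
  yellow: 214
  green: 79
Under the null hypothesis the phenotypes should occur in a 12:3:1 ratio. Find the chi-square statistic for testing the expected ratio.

The 12:3:1 ratio has 16 parts, so with N = 1643 the expected counts are:
  white: 1643 × 12/16 = 1232.25
  yellow: 1643 × 3/16 = 308.0625
  green: 1643 × 1/16 = 102.6875
χ² = Σ (O − E)² / E
  white: (1350 − 1232.25)² / 1232.25 = 11.2518
  yellow: (214 − 308.0625)² / 308.0625 = 28.7206
  green: (79 − 102.6875)² / 102.6875 = 5.4641
χ² = 11.2518 + 28.7206 + 5.4641 = 45.4365 ≈ 45.437

45.437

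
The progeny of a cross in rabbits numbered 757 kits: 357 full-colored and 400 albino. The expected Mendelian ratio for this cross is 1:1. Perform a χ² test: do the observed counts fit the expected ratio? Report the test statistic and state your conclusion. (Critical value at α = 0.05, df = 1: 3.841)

2.443; consistent

Total ratio parts = 2. Expected numbers out of 757:
  full-colored: 757 × 1/2 = 378.5
  albino: 757 × 1/2 = 378.5
χ² = Σ (O − E)² / E
  full-colored: (357 − 378.5)² / 378.5 = 1.2213
  albino: (400 − 378.5)² / 378.5 = 1.2213
χ² = 1.2213 + 1.2213 = 2.4426 ≈ 2.443
Degrees of freedom = 2 − 1 = 1; critical value at α = 0.05 is 3.841.
Since 2.443 < 3.841, we fail to reject the null hypothesis — the data are consistent with the 1:1 ratio.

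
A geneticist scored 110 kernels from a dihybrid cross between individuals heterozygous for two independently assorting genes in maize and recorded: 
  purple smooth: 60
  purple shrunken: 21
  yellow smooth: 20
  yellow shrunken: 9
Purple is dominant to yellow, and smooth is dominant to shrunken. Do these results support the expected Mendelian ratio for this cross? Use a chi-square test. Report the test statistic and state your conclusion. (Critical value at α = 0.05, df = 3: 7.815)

0.739; consistent

A dihybrid F₂ with independent assortment and complete dominance at both loci gives a 9:3:3:1 phenotypic ratio.
Expected counts for N = 110 under a 9:3:3:1 ratio (total parts = 16):
  purple smooth: 110 × 9/16 = 61.875
  purple shrunken: 110 × 3/16 = 20.625
  yellow smooth: 110 × 3/16 = 20.625
  yellow shrunken: 110 × 1/16 = 6.875
χ² = Σ (O − E)² / E
  purple smooth: (60 − 61.875)² / 61.875 = 0.0568
  purple shrunken: (21 − 20.625)² / 20.625 = 0.0068
  yellow smooth: (20 − 20.625)² / 20.625 = 0.0189
  yellow shrunken: (9 − 6.875)² / 6.875 = 0.6568
χ² = 0.0568 + 0.0068 + 0.0189 + 0.6568 = 0.7393 ≈ 0.739
Degrees of freedom = 4 − 1 = 3; critical value at α = 0.05 is 7.815.
Since 0.739 < 7.815, we fail to reject the null hypothesis — the data are consistent with the 9:3:3:1 ratio.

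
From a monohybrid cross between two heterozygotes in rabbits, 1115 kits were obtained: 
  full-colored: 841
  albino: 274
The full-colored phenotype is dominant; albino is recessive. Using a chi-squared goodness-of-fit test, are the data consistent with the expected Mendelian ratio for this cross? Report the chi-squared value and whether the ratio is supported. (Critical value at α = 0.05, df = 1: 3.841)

0.108; consistent

For a monohybrid cross between heterozygotes with complete dominance, the expected phenotypic ratio is 3:1.
Total ratio parts = 4. Expected numbers out of 1115:
  full-colored: 1115 × 3/4 = 836.25
  albino: 1115 × 1/4 = 278.75
χ² = Σ (O − E)² / E
  full-colored: (841 − 836.25)² / 836.25 = 0.0270
  albino: (274 − 278.75)² / 278.75 = 0.0809
χ² = 0.0270 + 0.0809 = 0.1079 ≈ 0.108
Degrees of freedom = 2 − 1 = 1; critical value at α = 0.05 is 3.841.
Since 0.108 < 3.841, we fail to reject the null hypothesis — the data are consistent with the 3:1 ratio.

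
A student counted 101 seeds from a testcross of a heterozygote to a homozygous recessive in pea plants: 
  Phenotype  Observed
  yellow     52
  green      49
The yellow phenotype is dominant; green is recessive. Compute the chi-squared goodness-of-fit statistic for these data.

0.089

A testcross of a heterozygote (Aa × aa) gives a 1:1 phenotypic ratio.
Total ratio parts = 2. Expected numbers out of 101:
  yellow: 101 × 1/2 = 50.5
  green: 101 × 1/2 = 50.5
χ² = Σ (O − E)² / E
  yellow: (52 − 50.5)² / 50.5 = 0.0446
  green: (49 − 50.5)² / 50.5 = 0.0446
χ² = 0.0446 + 0.0446 = 0.0892 ≈ 0.089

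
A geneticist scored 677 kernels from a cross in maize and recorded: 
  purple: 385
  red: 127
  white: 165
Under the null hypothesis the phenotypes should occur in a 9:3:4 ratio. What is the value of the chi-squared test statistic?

The 9:3:4 ratio has 16 parts, so with N = 677 the expected counts are:
  purple: 677 × 9/16 = 380.8125
  red: 677 × 3/16 = 126.9375
  white: 677 × 4/16 = 169.25
χ² = Σ (O − E)² / E
  purple: (385 − 380.8125)² / 380.8125 = 0.0460
  red: (127 − 126.9375)² / 126.9375 = 0.0000
  white: (165 − 169.25)² / 169.25 = 0.1067
χ² = 0.0460 + 0.0000 + 0.1067 = 0.1527 ≈ 0.153

0.153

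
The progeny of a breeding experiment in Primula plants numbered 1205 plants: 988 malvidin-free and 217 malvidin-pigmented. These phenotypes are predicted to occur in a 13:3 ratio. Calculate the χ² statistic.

Under the 13:3 hypothesis (Σ ratio = 16, N = 1205):
  malvidin-free: 1205 × 13/16 = 979.0625
  malvidin-pigmented: 1205 × 3/16 = 225.9375
χ² = Σ (O − E)² / E
  malvidin-free: (988 − 979.0625)² / 979.0625 = 0.0816
  malvidin-pigmented: (217 − 225.9375)² / 225.9375 = 0.3535
χ² = 0.0816 + 0.3535 = 0.4351 ≈ 0.435

0.435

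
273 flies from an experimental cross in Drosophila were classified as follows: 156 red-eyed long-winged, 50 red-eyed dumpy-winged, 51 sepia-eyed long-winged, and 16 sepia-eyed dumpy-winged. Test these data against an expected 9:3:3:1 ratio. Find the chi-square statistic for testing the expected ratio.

0.133

Total ratio parts = 16. Expected numbers out of 273:
  red-eyed long-winged: 273 × 9/16 = 153.5625
  red-eyed dumpy-winged: 273 × 3/16 = 51.1875
  sepia-eyed long-winged: 273 × 3/16 = 51.1875
  sepia-eyed dumpy-winged: 273 × 1/16 = 17.0625
χ² = Σ (O − E)² / E
  red-eyed long-winged: (156 − 153.5625)² / 153.5625 = 0.0387
  red-eyed dumpy-winged: (50 − 51.1875)² / 51.1875 = 0.0275
  sepia-eyed long-winged: (51 − 51.1875)² / 51.1875 = 0.0007
  sepia-eyed dumpy-winged: (16 − 17.0625)² / 17.0625 = 0.0662
χ² = 0.0387 + 0.0275 + 0.0007 + 0.0662 = 0.1331 ≈ 0.133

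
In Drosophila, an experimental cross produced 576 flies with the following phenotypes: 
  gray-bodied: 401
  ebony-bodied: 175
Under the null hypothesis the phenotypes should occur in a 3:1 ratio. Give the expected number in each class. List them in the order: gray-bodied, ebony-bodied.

The 3:1 ratio has 4 parts, so with N = 576 the expected counts are:
  gray-bodied: 576 × 3/4 = 432
  ebony-bodied: 576 × 1/4 = 144

432, 144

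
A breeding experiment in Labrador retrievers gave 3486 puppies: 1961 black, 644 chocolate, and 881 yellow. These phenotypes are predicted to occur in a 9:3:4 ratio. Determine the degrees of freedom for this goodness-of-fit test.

A goodness-of-fit test with 3 phenotype classes has df = 3 − 1 = 2.

2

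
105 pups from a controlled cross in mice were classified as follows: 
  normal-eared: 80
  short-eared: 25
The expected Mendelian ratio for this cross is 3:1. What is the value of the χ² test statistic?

0.079

Total ratio parts = 4. Expected numbers out of 105:
  normal-eared: 105 × 3/4 = 78.75
  short-eared: 105 × 1/4 = 26.25
χ² = Σ (O − E)² / E
  normal-eared: (80 − 78.75)² / 78.75 = 0.0198
  short-eared: (25 − 26.25)² / 26.25 = 0.0595
χ² = 0.0198 + 0.0595 = 0.0793 ≈ 0.079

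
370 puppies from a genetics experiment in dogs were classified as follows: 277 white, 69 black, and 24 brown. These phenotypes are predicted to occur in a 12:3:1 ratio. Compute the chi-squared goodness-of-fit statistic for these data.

The 12:3:1 ratio has 16 parts, so with N = 370 the expected counts are:
  white: 370 × 12/16 = 277.5
  black: 370 × 3/16 = 69.375
  brown: 370 × 1/16 = 23.125
χ² = Σ (O − E)² / E
  white: (277 − 277.5)² / 277.5 = 0.0009
  black: (69 − 69.375)² / 69.375 = 0.0020
  brown: (24 − 23.125)² / 23.125 = 0.0331
χ² = 0.0009 + 0.0020 + 0.0331 = 0.036

0.036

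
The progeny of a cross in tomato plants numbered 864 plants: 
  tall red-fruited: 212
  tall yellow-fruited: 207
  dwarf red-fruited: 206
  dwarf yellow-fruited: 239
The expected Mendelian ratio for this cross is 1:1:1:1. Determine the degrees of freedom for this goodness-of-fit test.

A goodness-of-fit test with 4 phenotype classes has df = 4 − 1 = 3.

3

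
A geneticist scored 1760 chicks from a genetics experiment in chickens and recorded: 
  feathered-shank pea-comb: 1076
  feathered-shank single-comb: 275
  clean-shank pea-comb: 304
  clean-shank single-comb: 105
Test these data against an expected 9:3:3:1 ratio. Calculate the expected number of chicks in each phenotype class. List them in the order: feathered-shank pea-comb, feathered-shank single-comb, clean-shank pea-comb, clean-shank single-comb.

The 9:3:3:1 ratio has 16 parts, so with N = 1760 the expected counts are:
  feathered-shank pea-comb: 1760 × 9/16 = 990
  feathered-shank single-comb: 1760 × 3/16 = 330
  clean-shank pea-comb: 1760 × 3/16 = 330
  clean-shank single-comb: 1760 × 1/16 = 110

990, 330, 330, 110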